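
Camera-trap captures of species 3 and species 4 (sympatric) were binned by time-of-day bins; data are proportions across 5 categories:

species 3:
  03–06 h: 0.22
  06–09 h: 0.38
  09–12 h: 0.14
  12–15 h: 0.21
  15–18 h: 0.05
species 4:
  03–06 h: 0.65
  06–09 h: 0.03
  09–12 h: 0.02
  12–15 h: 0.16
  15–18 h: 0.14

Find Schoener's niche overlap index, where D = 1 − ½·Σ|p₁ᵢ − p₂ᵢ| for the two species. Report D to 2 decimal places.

Σ|p₁ᵢ − p₂ᵢ| = 0.43 + 0.35 + 0.12 + 0.05 + 0.09 = 1.04
D = 1 − ½ × 1.04 = 1 − 0.520 = 0.4800

0.48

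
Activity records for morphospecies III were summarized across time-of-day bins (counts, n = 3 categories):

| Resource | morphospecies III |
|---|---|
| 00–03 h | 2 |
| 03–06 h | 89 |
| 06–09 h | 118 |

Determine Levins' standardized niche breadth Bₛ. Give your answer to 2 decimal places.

Proportions for morphospecies III (n=209): 2/209=0.0096, 89/209=0.4258, 118/209=0.5646
Σpᵢ² = 0.0096² + 0.4258² + 0.5646² = 0.000092 + 0.181306 + 0.318773 = 0.500171
B = 1 / 0.500171 = 1.9993
Bₛ = (B − 1)/(n − 1) = (1.9993 − 1)/(3 − 1) = 0.9993/2 = 0.4997

0.50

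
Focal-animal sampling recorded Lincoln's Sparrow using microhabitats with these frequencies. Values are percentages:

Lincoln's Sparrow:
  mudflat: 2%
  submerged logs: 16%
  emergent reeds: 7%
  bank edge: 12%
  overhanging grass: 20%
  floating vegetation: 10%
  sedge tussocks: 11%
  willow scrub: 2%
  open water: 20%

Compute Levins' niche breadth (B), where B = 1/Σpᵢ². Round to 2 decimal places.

Convert percentages to proportions (divide by 100).
Σpᵢ² = 0.02² + 0.16² + 0.07² + 0.12² + 0.20² + 0.10² + 0.11² + 0.02² + 0.20² = 0.0004 + 0.0256 + 0.0049 + 0.0144 + 0.0400 + 0.0100 + 0.0121 + 0.0004 + 0.0400 = 0.1478
B = 1 / 0.1478 = 6.7659

6.77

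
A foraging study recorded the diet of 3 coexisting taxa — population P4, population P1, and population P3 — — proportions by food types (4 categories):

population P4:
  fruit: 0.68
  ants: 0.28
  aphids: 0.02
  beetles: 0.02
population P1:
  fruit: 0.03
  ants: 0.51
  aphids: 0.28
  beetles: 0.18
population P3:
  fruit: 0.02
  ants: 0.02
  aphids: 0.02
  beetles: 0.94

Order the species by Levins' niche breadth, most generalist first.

Σp_P4ᵢ² = 0.68² + 0.28² + 0.02² + 0.02² = 0.4624 + 0.0784 + 0.0004 + 0.0004 = 0.5416
B_P4 = 1 / 0.5416 = 1.8464
Σp_P1ᵢ² = 0.03² + 0.51² + 0.28² + 0.18² = 0.0009 + 0.2601 + 0.0784 + 0.0324 = 0.3718
B_P1 = 1 / 0.3718 = 2.6896
Σp_P3ᵢ² = 0.02² + 0.02² + 0.02² + 0.94² = 0.0004 + 0.0004 + 0.0004 + 0.8836 = 0.8848
B_P3 = 1 / 0.8848 = 1.1302
Ranking by B (broadest → narrowest): population P1 (2.69) > population P4 (1.85) > population P3 (1.13)

population P1 > population P4 > population P3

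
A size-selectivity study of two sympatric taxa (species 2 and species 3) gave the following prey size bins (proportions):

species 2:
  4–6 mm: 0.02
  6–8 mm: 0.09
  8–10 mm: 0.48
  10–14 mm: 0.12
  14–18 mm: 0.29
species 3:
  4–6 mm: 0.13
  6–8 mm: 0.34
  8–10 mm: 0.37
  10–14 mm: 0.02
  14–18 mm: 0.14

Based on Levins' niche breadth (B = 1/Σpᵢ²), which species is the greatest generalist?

species 3

Σp_2ᵢ² = 0.02² + 0.09² + 0.48² + 0.12² + 0.29² = 0.0004 + 0.0081 + 0.2304 + 0.0144 + 0.0841 = 0.3374
B_2 = 1 / 0.3374 = 2.9638
Σp_3ᵢ² = 0.13² + 0.34² + 0.37² + 0.02² + 0.14² = 0.0169 + 0.1156 + 0.1369 + 0.0004 + 0.0196 = 0.2894
B_3 = 1 / 0.2894 = 3.4554
Highest B → broadest niche (most generalist): species 3 (B = 3.46).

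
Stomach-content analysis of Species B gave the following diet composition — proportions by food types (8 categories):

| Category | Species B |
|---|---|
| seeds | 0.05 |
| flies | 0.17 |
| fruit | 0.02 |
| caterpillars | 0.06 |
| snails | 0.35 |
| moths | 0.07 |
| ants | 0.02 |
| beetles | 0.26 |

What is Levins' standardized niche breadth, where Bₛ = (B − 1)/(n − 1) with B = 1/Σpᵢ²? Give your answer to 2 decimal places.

Σpᵢ² = 0.05² + 0.17² + 0.02² + 0.06² + 0.35² + 0.07² + 0.02² + 0.26² = 0.0025 + 0.0289 + 0.0004 + 0.0036 + 0.1225 + 0.0049 + 0.0004 + 0.0676 = 0.2308
B = 1 / 0.2308 = 4.3328
Bₛ = (B − 1)/(n − 1) = (4.3328 − 1)/(8 − 1) = 3.3328/7 = 0.4761

0.48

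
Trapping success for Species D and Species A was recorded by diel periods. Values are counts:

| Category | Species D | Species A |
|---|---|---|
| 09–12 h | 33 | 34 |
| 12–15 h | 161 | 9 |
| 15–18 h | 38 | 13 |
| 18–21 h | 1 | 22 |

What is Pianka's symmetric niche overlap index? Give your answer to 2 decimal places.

0.42

Proportions for Species D (n=233): 33/233=0.1416, 161/233=0.6910, 38/233=0.1631, 1/233=0.0043
Proportions for Species A (n=78): 34/78=0.4359, 9/78=0.1154, 13/78=0.1667, 22/78=0.2821
Σ p₁ᵢp₂ᵢ = 0.061723 + 0.079741 + 0.027189 + 0.001213 = 0.169866
Σp_1ᵢ² = 0.1416² + 0.6910² + 0.1631² + 0.0043² = 0.020051 + 0.477481 + 0.026602 + 0.000018 = 0.524152
Σp_2ᵢ² = 0.4359² + 0.1154² + 0.1667² + 0.2821² = 0.190009 + 0.013317 + 0.027789 + 0.079580 = 0.310695
O = 0.169866 / √(0.524152 × 0.310695) = 0.169866 / 0.4035485 = 0.4209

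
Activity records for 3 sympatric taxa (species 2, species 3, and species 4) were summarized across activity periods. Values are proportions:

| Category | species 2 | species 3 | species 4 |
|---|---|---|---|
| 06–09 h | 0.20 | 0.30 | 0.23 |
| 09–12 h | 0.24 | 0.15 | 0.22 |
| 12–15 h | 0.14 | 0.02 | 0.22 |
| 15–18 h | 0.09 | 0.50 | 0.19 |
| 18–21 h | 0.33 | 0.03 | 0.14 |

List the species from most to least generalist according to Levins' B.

species 4 > species 2 > species 3

Σp_2ᵢ² = 0.20² + 0.24² + 0.14² + 0.09² + 0.33² = 0.0400 + 0.0576 + 0.0196 + 0.0081 + 0.1089 = 0.2342
B_2 = 1 / 0.2342 = 4.2699
Σp_3ᵢ² = 0.30² + 0.15² + 0.02² + 0.50² + 0.03² = 0.0900 + 0.0225 + 0.0004 + 0.2500 + 0.0009 = 0.3638
B_3 = 1 / 0.3638 = 2.7488
Σp_4ᵢ² = 0.23² + 0.22² + 0.22² + 0.19² + 0.14² = 0.0529 + 0.0484 + 0.0484 + 0.0361 + 0.0196 = 0.2054
B_4 = 1 / 0.2054 = 4.8685
Ranking by B (broadest → narrowest): species 4 (4.87) > species 2 (4.27) > species 3 (2.75)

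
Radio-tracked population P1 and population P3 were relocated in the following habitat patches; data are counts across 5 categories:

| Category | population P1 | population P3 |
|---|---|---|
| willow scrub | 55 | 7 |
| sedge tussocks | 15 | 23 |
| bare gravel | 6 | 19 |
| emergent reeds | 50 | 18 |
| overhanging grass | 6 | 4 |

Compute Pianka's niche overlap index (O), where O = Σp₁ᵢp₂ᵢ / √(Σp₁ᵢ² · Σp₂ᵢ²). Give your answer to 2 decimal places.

Proportions for population P1 (n=132): 55/132=0.4167, 15/132=0.1136, 6/132=0.0455, 50/132=0.3788, 6/132=0.0455
Proportions for population P3 (n=71): 7/71=0.0986, 23/71=0.3239, 19/71=0.2676, 18/71=0.2535, 4/71=0.0563
Σ p₁ᵢp₂ᵢ = 0.041087 + 0.036795 + 0.012176 + 0.096026 + 0.002562 = 0.188646
Σp_1ᵢ² = 0.4167² + 0.1136² + 0.0455² + 0.3788² + 0.0455² = 0.173639 + 0.012905 + 0.002070 + 0.143489 + 0.002070 = 0.334173
Σp_2ᵢ² = 0.0986² + 0.3239² + 0.2676² + 0.2535² + 0.0563² = 0.009722 + 0.104911 + 0.071610 + 0.064262 + 0.003170 = 0.253675
O = 0.188646 / √(0.334173 × 0.253675) = 0.188646 / 0.2911552 = 0.6479

0.65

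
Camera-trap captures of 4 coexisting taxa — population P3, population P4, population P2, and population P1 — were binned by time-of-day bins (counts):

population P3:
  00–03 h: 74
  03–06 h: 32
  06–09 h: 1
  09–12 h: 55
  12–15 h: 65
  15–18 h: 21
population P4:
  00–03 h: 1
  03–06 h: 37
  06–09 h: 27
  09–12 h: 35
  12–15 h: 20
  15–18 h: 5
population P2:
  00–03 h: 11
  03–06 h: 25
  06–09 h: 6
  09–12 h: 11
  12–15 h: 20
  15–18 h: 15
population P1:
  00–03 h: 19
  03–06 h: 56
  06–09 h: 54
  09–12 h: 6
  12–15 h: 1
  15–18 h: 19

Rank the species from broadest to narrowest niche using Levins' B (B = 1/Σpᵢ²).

population P2 > population P3 > population P4 > population P1

Proportions for population P3 (n=248): 74/248=0.2984, 32/248=0.1290, 1/248=0.0040, 55/248=0.2218, 65/248=0.2621, 21/248=0.0847
Proportions for population P4 (n=125): 1/125=0.0080, 37/125=0.2960, 27/125=0.2160, 35/125=0.2800, 20/125=0.1600, 5/125=0.0400
Proportions for population P2 (n=88): 11/88=0.1250, 25/88=0.2841, 6/88=0.0682, 11/88=0.1250, 20/88=0.2273, 15/88=0.1705
Proportions for population P1 (n=155): 19/155=0.1226, 56/155=0.3613, 54/155=0.3484, 6/155=0.0387, 1/155=0.0065, 19/155=0.1226
Σp_P3ᵢ² = 0.2984² + 0.1290² + 0.0040² + 0.2218² + 0.2621² + 0.0847² = 0.089043 + 0.016641 + 0.000016 + 0.049195 + 0.068696 + 0.007174 = 0.230765
B_P3 = 1 / 0.230765 = 4.3334
Σp_P4ᵢ² = 0.0080² + 0.2960² + 0.2160² + 0.2800² + 0.1600² + 0.0400² = 0.000064 + 0.087616 + 0.046656 + 0.078400 + 0.025600 + 0.001600 = 0.239936
B_P4 = 1 / 0.239936 = 4.1678
Σp_P2ᵢ² = 0.1250² + 0.2841² + 0.0682² + 0.1250² + 0.2273² + 0.1705² = 0.015625 + 0.080713 + 0.004651 + 0.015625 + 0.051665 + 0.029070 = 0.197349
B_P2 = 1 / 0.197349 = 5.0672
Σp_P1ᵢ² = 0.1226² + 0.3613² + 0.3484² + 0.0387² + 0.0065² + 0.1226² = 0.015031 + 0.130538 + 0.121383 + 0.001498 + 0.000042 + 0.015031 = 0.283523
B_P1 = 1 / 0.283523 = 3.5271
Ranking by B (broadest → narrowest): population P2 (5.07) > population P3 (4.33) > population P4 (4.17) > population P1 (3.53)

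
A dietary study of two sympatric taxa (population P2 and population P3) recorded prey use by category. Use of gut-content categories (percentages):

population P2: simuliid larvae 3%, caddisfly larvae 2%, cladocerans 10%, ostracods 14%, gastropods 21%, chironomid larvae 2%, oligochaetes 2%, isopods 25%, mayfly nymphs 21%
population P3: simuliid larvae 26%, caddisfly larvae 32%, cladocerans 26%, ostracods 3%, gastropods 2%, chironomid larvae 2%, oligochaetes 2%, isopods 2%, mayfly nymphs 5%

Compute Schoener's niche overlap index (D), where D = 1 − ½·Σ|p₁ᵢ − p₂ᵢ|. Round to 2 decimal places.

Convert percentages to proportions (divide by 100).
Σ|p₁ᵢ − p₂ᵢ| = 0.23 + 0.30 + 0.16 + 0.11 + 0.19 + 0.00 + 0.00 + 0.23 + 0.16 = 1.38
D = 1 − ½ × 1.38 = 1 − 0.690 = 0.3100

0.31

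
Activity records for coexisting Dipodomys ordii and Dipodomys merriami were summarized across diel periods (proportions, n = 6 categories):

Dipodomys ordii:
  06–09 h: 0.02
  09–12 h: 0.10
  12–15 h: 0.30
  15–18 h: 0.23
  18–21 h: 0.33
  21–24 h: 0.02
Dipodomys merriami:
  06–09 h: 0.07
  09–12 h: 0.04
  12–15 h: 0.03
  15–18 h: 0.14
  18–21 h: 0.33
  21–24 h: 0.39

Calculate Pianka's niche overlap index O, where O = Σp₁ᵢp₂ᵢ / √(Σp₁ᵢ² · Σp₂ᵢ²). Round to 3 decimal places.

Σ p₁ᵢp₂ᵢ = 0.0014 + 0.0040 + 0.0090 + 0.0322 + 0.1089 + 0.0078 = 0.1633
Σp_1ᵢ² = 0.02² + 0.10² + 0.30² + 0.23² + 0.33² + 0.02² = 0.0004 + 0.0100 + 0.0900 + 0.0529 + 0.1089 + 0.0004 = 0.2626
Σp_2ᵢ² = 0.07² + 0.04² + 0.03² + 0.14² + 0.33² + 0.39² = 0.0049 + 0.0016 + 0.0009 + 0.0196 + 0.1089 + 0.1521 = 0.2880
O = 0.1633 / √(0.2626 × 0.2880) = 0.1633 / 0.275007 = 0.59380

0.594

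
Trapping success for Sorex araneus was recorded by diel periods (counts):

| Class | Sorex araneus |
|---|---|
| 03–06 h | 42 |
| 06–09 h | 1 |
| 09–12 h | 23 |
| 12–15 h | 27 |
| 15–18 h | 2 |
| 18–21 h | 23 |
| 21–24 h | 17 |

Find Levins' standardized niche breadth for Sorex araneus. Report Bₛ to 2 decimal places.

Proportions for Sorex araneus (n=135): 42/135=0.3111, 1/135=0.0074, 23/135=0.1704, 27/135=0.2000, 2/135=0.0148, 23/135=0.1704, 17/135=0.1259
Σpᵢ² = 0.3111² + 0.0074² + 0.1704² + 0.2000² + 0.0148² + 0.1704² + 0.1259² = 0.096783 + 0.000055 + 0.029036 + 0.040000 + 0.000219 + 0.029036 + 0.015851 = 0.210980
B = 1 / 0.210980 = 4.7398
Bₛ = (B − 1)/(n − 1) = (4.7398 − 1)/(7 − 1) = 3.7398/6 = 0.6233

0.62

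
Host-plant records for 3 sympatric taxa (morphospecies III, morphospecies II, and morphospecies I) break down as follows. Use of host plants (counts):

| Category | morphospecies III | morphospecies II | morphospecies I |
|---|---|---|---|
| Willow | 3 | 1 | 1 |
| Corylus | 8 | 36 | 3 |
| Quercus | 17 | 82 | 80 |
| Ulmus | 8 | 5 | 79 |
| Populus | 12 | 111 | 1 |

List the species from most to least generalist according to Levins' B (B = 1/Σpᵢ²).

morphospecies III > morphospecies II > morphospecies I

Proportions for morphospecies III (n=48): 3/48=0.0625, 8/48=0.1667, 17/48=0.3542, 8/48=0.1667, 12/48=0.2500
Proportions for morphospecies II (n=235): 1/235=0.0043, 36/235=0.1532, 82/235=0.3489, 5/235=0.0213, 111/235=0.4723
Proportions for morphospecies I (n=164): 1/164=0.0061, 3/164=0.0183, 80/164=0.4878, 79/164=0.4817, 1/164=0.0061
Σp_IIIᵢ² = 0.0625² + 0.1667² + 0.3542² + 0.1667² + 0.2500² = 0.003906 + 0.027789 + 0.125458 + 0.027789 + 0.062500 = 0.247442
B_III = 1 / 0.247442 = 4.0414
Σp_IIᵢ² = 0.0043² + 0.1532² + 0.3489² + 0.0213² + 0.4723² = 0.000018 + 0.023470 + 0.121731 + 0.000454 + 0.223067 = 0.368740
B_II = 1 / 0.368740 = 2.7119
Σp_Iᵢ² = 0.0061² + 0.0183² + 0.4878² + 0.4817² + 0.0061² = 0.000037 + 0.000335 + 0.237949 + 0.232035 + 0.000037 = 0.470393
B_I = 1 / 0.470393 = 2.1259
Ranking by B (broadest → narrowest): morphospecies III (4.04) > morphospecies II (2.71) > morphospecies I (2.13)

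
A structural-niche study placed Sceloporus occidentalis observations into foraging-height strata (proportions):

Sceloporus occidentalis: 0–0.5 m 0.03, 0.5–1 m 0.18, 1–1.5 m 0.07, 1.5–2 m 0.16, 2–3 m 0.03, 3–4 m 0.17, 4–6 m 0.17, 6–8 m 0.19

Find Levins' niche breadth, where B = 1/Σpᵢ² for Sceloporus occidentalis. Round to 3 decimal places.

6.305

Σpᵢ² = 0.03² + 0.18² + 0.07² + 0.16² + 0.03² + 0.17² + 0.17² + 0.19² = 0.0009 + 0.0324 + 0.0049 + 0.0256 + 0.0009 + 0.0289 + 0.0289 + 0.0361 = 0.1586
B = 1 / 0.1586 = 6.30517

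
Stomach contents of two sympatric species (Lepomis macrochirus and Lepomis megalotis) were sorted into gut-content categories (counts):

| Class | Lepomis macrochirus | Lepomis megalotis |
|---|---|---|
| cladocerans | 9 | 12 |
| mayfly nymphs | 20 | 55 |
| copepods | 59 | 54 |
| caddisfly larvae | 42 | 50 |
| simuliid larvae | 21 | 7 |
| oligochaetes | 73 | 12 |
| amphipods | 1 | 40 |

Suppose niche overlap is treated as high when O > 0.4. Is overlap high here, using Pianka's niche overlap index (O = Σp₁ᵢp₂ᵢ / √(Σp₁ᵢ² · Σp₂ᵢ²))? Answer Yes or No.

Yes

Proportions for Lepomis macrochirus (n=225): 9/225=0.0400, 20/225=0.0889, 59/225=0.2622, 42/225=0.1867, 21/225=0.0933, 73/225=0.3244, 1/225=0.0044
Proportions for Lepomis megalotis (n=230): 12/230=0.0522, 55/230=0.2391, 54/230=0.2348, 50/230=0.2174, 7/230=0.0304, 12/230=0.0522, 40/230=0.1739
Σ p₁ᵢp₂ᵢ = 0.002088 + 0.021256 + 0.061565 + 0.040589 + 0.002836 + 0.016934 + 0.000765 = 0.146033
Σp_1ᵢ² = 0.0400² + 0.0889² + 0.2622² + 0.1867² + 0.0933² + 0.3244² + 0.0044² = 0.001600 + 0.007903 + 0.068749 + 0.034857 + 0.008705 + 0.105235 + 0.000019 = 0.227068
Σp_2ᵢ² = 0.0522² + 0.2391² + 0.2348² + 0.2174² + 0.0304² + 0.0522² + 0.1739² = 0.002725 + 0.057169 + 0.055131 + 0.047263 + 0.000924 + 0.002725 + 0.030241 = 0.196178
O = 0.146033 / √(0.227068 × 0.196178) = 0.146033 / 0.2110586 = 0.6919
O = 0.6919 > 0.4 → Yes.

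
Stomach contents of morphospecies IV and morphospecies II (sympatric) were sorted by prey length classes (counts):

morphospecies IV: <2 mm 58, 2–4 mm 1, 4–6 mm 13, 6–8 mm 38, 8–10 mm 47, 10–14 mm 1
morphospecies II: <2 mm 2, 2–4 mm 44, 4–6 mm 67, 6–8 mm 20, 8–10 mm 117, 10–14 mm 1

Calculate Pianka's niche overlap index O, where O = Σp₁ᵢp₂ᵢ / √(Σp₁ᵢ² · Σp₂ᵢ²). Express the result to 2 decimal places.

0.60

Proportions for morphospecies IV (n=158): 58/158=0.3671, 1/158=0.0063, 13/158=0.0823, 38/158=0.2405, 47/158=0.2975, 1/158=0.0063
Proportions for morphospecies II (n=251): 2/251=0.0080, 44/251=0.1753, 67/251=0.2669, 20/251=0.0797, 117/251=0.4661, 1/251=0.0040
Σ p₁ᵢp₂ᵢ = 0.002937 + 0.001104 + 0.021966 + 0.019168 + 0.138665 + 0.000025 = 0.183865
Σp_1ᵢ² = 0.3671² + 0.0063² + 0.0823² + 0.2405² + 0.2975² + 0.0063² = 0.134762 + 0.000040 + 0.006773 + 0.057840 + 0.088506 + 0.000040 = 0.287961
Σp_2ᵢ² = 0.0080² + 0.1753² + 0.2669² + 0.0797² + 0.4661² + 0.0040² = 0.000064 + 0.030730 + 0.071236 + 0.006352 + 0.217249 + 0.000016 = 0.325647
O = 0.183865 / √(0.287961 × 0.325647) = 0.183865 / 0.3062248 = 0.6004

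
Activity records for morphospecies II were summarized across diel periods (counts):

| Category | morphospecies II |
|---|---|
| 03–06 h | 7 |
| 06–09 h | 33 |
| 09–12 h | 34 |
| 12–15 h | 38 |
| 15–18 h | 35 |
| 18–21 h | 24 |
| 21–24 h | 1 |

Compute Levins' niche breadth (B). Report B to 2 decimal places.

Proportions for morphospecies II (n=172): 7/172=0.0407, 33/172=0.1919, 34/172=0.1977, 38/172=0.2209, 35/172=0.2035, 24/172=0.1395, 1/172=0.0058
Σpᵢ² = 0.0407² + 0.1919² + 0.1977² + 0.2209² + 0.2035² + 0.1395² + 0.0058² = 0.001656 + 0.036826 + 0.039085 + 0.048797 + 0.041412 + 0.019460 + 0.000034 = 0.187270
B = 1 / 0.187270 = 5.3399

5.34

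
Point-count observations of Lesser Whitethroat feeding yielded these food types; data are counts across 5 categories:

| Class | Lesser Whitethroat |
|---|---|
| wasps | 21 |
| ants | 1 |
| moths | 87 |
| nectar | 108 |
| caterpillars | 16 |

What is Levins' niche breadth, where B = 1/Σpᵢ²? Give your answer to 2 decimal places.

2.72

Proportions for Lesser Whitethroat (n=233): 21/233=0.0901, 1/233=0.0043, 87/233=0.3734, 108/233=0.4635, 16/233=0.0687
Σpᵢ² = 0.0901² + 0.0043² + 0.3734² + 0.4635² + 0.0687² = 0.008118 + 0.000018 + 0.139428 + 0.214832 + 0.004720 = 0.367116
B = 1 / 0.367116 = 2.7239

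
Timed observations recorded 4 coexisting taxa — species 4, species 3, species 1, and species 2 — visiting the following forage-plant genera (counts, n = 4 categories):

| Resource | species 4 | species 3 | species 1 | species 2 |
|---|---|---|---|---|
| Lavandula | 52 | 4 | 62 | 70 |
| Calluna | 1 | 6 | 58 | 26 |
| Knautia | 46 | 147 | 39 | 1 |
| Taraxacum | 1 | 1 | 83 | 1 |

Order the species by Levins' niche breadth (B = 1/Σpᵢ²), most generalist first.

Proportions for species 4 (n=100): 52/100=0.5200, 1/100=0.0100, 46/100=0.4600, 1/100=0.0100
Proportions for species 3 (n=158): 4/158=0.0253, 6/158=0.0380, 147/158=0.9304, 1/158=0.0063
Proportions for species 1 (n=242): 62/242=0.2562, 58/242=0.2397, 39/242=0.1612, 83/242=0.3430
Proportions for species 2 (n=98): 70/98=0.7143, 26/98=0.2653, 1/98=0.0102, 1/98=0.0102
Σp_4ᵢ² = 0.5200² + 0.0100² + 0.4600² + 0.0100² = 0.270400 + 0.000100 + 0.211600 + 0.000100 = 0.482200
B_4 = 1 / 0.482200 = 2.0738
Σp_3ᵢ² = 0.0253² + 0.0380² + 0.9304² + 0.0063² = 0.000640 + 0.001444 + 0.865644 + 0.000040 = 0.867768
B_3 = 1 / 0.867768 = 1.1524
Σp_1ᵢ² = 0.2562² + 0.2397² + 0.1612² + 0.3430² = 0.065638 + 0.057456 + 0.025985 + 0.117649 = 0.266728
B_1 = 1 / 0.266728 = 3.7491
Σp_2ᵢ² = 0.7143² + 0.2653² + 0.0102² + 0.0102² = 0.510224 + 0.070384 + 0.000104 + 0.000104 = 0.580816
B_2 = 1 / 0.580816 = 1.7217
Ranking by B (broadest → narrowest): species 1 (3.75) > species 4 (2.07) > species 2 (1.72) > species 3 (1.15)

species 1 > species 4 > species 2 > species 3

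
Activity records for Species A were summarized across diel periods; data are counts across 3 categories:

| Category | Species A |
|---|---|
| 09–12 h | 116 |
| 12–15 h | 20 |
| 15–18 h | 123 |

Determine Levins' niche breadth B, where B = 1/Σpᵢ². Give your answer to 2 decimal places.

2.31

Proportions for Species A (n=259): 116/259=0.4479, 20/259=0.0772, 123/259=0.4749
Σpᵢ² = 0.4479² + 0.0772² + 0.4749² = 0.200614 + 0.005960 + 0.225530 = 0.432104
B = 1 / 0.432104 = 2.3143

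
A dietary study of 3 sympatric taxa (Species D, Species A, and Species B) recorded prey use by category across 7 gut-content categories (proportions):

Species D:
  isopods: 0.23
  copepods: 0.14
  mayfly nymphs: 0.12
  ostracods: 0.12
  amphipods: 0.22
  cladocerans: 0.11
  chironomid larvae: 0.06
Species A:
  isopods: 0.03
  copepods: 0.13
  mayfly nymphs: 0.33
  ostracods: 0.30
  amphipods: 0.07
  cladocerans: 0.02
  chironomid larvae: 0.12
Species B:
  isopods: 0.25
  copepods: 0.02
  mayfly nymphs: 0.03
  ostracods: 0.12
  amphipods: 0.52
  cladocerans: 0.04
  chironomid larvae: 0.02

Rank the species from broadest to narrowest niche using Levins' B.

Σp_Dᵢ² = 0.23² + 0.14² + 0.12² + 0.12² + 0.22² + 0.11² + 0.06² = 0.0529 + 0.0196 + 0.0144 + 0.0144 + 0.0484 + 0.0121 + 0.0036 = 0.1654
B_D = 1 / 0.1654 = 6.0459
Σp_Aᵢ² = 0.03² + 0.13² + 0.33² + 0.30² + 0.07² + 0.02² + 0.12² = 0.0009 + 0.0169 + 0.1089 + 0.0900 + 0.0049 + 0.0004 + 0.0144 = 0.2364
B_A = 1 / 0.2364 = 4.2301
Σp_Bᵢ² = 0.25² + 0.02² + 0.03² + 0.12² + 0.52² + 0.04² + 0.02² = 0.0625 + 0.0004 + 0.0009 + 0.0144 + 0.2704 + 0.0016 + 0.0004 = 0.3506
B_B = 1 / 0.3506 = 2.8523
Ranking by B (broadest → narrowest): Species D (6.05) > Species A (4.23) > Species B (2.85)

Species D > Species A > Species B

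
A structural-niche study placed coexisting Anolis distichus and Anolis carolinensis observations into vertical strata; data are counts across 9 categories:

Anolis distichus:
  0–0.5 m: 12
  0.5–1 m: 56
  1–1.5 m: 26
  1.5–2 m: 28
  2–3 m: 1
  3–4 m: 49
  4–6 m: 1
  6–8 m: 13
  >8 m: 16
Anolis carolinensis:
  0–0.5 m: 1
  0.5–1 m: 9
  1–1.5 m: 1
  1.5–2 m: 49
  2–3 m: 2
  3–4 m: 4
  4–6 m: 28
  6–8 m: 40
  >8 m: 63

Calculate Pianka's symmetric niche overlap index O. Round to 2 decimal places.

Proportions for Anolis distichus (n=202): 12/202=0.0594, 56/202=0.2772, 26/202=0.1287, 28/202=0.1386, 1/202=0.0050, 49/202=0.2426, 1/202=0.0050, 13/202=0.0644, 16/202=0.0792
Proportions for Anolis carolinensis (n=197): 1/197=0.0051, 9/197=0.0457, 1/197=0.0051, 49/197=0.2487, 2/197=0.0102, 4/197=0.0203, 28/197=0.1421, 40/197=0.2030, 63/197=0.3198
Σ p₁ᵢp₂ᵢ = 0.000303 + 0.012668 + 0.000656 + 0.034470 + 0.000051 + 0.004925 + 0.000711 + 0.013073 + 0.025328 = 0.092185
Σp_1ᵢ² = 0.0594² + 0.2772² + 0.1287² + 0.1386² + 0.0050² + 0.2426² + 0.0050² + 0.0644² + 0.0792² = 0.003528 + 0.076840 + 0.016564 + 0.019210 + 0.000025 + 0.058855 + 0.000025 + 0.004147 + 0.006273 = 0.185467
Σp_2ᵢ² = 0.0051² + 0.0457² + 0.0051² + 0.2487² + 0.0102² + 0.0203² + 0.1421² + 0.2030² + 0.3198² = 0.000026 + 0.002088 + 0.000026 + 0.061852 + 0.000104 + 0.000412 + 0.020192 + 0.041209 + 0.102272 = 0.228181
O = 0.092185 / √(0.185467 × 0.228181) = 0.092185 / 0.2057184 = 0.4481

0.45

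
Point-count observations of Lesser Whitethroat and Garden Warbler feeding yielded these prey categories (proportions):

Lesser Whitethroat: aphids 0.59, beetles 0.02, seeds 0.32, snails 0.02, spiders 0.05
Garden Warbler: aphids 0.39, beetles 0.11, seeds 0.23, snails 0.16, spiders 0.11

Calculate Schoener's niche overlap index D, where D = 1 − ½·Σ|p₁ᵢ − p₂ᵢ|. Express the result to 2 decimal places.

0.71

Σ|p₁ᵢ − p₂ᵢ| = 0.20 + 0.09 + 0.09 + 0.14 + 0.06 = 0.58
D = 1 − ½ × 0.58 = 1 − 0.290 = 0.7100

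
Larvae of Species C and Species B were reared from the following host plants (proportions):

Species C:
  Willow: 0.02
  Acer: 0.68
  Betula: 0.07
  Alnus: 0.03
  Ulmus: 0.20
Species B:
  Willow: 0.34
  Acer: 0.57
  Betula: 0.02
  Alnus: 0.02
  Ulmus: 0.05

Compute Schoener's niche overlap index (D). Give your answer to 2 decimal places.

Σ|p₁ᵢ − p₂ᵢ| = 0.32 + 0.11 + 0.05 + 0.01 + 0.15 = 0.64
D = 1 − ½ × 0.64 = 1 − 0.320 = 0.6800

0.68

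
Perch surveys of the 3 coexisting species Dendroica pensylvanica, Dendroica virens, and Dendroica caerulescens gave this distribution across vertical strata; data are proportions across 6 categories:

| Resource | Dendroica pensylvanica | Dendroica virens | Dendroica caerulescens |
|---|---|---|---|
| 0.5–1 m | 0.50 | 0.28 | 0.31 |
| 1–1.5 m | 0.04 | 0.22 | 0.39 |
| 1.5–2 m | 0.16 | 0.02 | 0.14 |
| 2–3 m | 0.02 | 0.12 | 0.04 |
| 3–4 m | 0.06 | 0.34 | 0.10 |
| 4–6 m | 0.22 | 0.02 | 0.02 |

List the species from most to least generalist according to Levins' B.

Dendroica virens > Dendroica caerulescens > Dendroica pensylvanica

Σp_pensᵢ² = 0.50² + 0.04² + 0.16² + 0.02² + 0.06² + 0.22² = 0.2500 + 0.0016 + 0.0256 + 0.0004 + 0.0036 + 0.0484 = 0.3296
B_pens = 1 / 0.3296 = 3.0340
Σp_vireᵢ² = 0.28² + 0.22² + 0.02² + 0.12² + 0.34² + 0.02² = 0.0784 + 0.0484 + 0.0004 + 0.0144 + 0.1156 + 0.0004 = 0.2576
B_vire = 1 / 0.2576 = 3.8820
Σp_caerᵢ² = 0.31² + 0.39² + 0.14² + 0.04² + 0.10² + 0.02² = 0.0961 + 0.1521 + 0.0196 + 0.0016 + 0.0100 + 0.0004 = 0.2798
B_caer = 1 / 0.2798 = 3.5740
Ranking by B (broadest → narrowest): Dendroica virens (3.88) > Dendroica caerulescens (3.57) > Dendroica pensylvanica (3.03)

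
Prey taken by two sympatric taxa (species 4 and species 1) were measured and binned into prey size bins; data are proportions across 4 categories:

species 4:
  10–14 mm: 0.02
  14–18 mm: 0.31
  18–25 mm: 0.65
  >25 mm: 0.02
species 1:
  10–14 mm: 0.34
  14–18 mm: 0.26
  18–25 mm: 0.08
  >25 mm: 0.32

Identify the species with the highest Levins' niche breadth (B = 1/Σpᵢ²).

Σp_4ᵢ² = 0.02² + 0.31² + 0.65² + 0.02² = 0.0004 + 0.0961 + 0.4225 + 0.0004 = 0.5194
B_4 = 1 / 0.5194 = 1.9253
Σp_1ᵢ² = 0.34² + 0.26² + 0.08² + 0.32² = 0.1156 + 0.0676 + 0.0064 + 0.1024 = 0.2920
B_1 = 1 / 0.2920 = 3.4247
Highest B → broadest niche (most generalist): species 1 (B = 3.42).

species 1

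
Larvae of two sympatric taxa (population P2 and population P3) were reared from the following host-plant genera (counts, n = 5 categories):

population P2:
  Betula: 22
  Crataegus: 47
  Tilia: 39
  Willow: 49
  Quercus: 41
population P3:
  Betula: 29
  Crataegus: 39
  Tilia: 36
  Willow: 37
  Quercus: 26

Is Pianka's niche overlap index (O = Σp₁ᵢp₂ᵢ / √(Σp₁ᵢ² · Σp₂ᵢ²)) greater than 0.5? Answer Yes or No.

Yes

Proportions for population P2 (n=198): 22/198=0.1111, 47/198=0.2374, 39/198=0.1970, 49/198=0.2475, 41/198=0.2071
Proportions for population P3 (n=167): 29/167=0.1737, 39/167=0.2335, 36/167=0.2156, 37/167=0.2216, 26/167=0.1557
Σ p₁ᵢp₂ᵢ = 0.019298 + 0.055433 + 0.042473 + 0.054846 + 0.032245 = 0.204295
Σp_1ᵢ² = 0.1111² + 0.2374² + 0.1970² + 0.2475² + 0.2071² = 0.012343 + 0.056359 + 0.038809 + 0.061256 + 0.042890 = 0.211657
Σp_2ᵢ² = 0.1737² + 0.2335² + 0.2156² + 0.2216² + 0.1557² = 0.030172 + 0.054522 + 0.046483 + 0.049107 + 0.024242 = 0.204526
O = 0.204295 / √(0.211657 × 0.204526) = 0.204295 / 0.2080610 = 0.9819
O = 0.9819 > 0.5 → Yes.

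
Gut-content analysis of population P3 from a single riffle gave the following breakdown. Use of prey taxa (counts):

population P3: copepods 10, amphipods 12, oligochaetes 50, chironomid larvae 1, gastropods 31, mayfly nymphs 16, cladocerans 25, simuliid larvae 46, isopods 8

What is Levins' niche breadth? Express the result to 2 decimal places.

5.85

Proportions for population P3 (n=199): 10/199=0.0503, 12/199=0.0603, 50/199=0.2513, 1/199=0.0050, 31/199=0.1558, 16/199=0.0804, 25/199=0.1256, 46/199=0.2312, 8/199=0.0402
Σpᵢ² = 0.0503² + 0.0603² + 0.2513² + 0.0050² + 0.1558² + 0.0804² + 0.1256² + 0.2312² + 0.0402² = 0.002530 + 0.003636 + 0.063152 + 0.000025 + 0.024274 + 0.006464 + 0.015775 + 0.053453 + 0.001616 = 0.170925
B = 1 / 0.170925 = 5.8505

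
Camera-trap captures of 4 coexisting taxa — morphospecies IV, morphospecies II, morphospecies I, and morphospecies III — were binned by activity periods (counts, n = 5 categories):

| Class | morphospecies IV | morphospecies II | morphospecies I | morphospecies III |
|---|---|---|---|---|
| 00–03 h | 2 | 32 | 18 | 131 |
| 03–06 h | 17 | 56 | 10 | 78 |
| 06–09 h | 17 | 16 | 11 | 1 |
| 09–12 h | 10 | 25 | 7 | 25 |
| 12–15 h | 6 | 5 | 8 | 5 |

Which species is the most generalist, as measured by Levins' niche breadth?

Proportions for morphospecies IV (n=52): 2/52=0.0385, 17/52=0.3269, 17/52=0.3269, 10/52=0.1923, 6/52=0.1154
Proportions for morphospecies II (n=134): 32/134=0.2388, 56/134=0.4179, 16/134=0.1194, 25/134=0.1866, 5/134=0.0373
Proportions for morphospecies I (n=54): 18/54=0.3333, 10/54=0.1852, 11/54=0.2037, 7/54=0.1296, 8/54=0.1481
Proportions for morphospecies III (n=240): 131/240=0.5458, 78/240=0.3250, 1/240=0.0042, 25/240=0.1042, 5/240=0.0208
Σp_IVᵢ² = 0.0385² + 0.3269² + 0.3269² + 0.1923² + 0.1154² = 0.001482 + 0.106864 + 0.106864 + 0.036979 + 0.013317 = 0.265506
B_IV = 1 / 0.265506 = 3.7664
Σp_IIᵢ² = 0.2388² + 0.4179² + 0.1194² + 0.1866² + 0.0373² = 0.057025 + 0.174640 + 0.014256 + 0.034820 + 0.001391 = 0.282132
B_II = 1 / 0.282132 = 3.5444
Σp_Iᵢ² = 0.3333² + 0.1852² + 0.2037² + 0.1296² + 0.1481² = 0.111089 + 0.034299 + 0.041494 + 0.016796 + 0.021934 = 0.225612
B_I = 1 / 0.225612 = 4.4324
Σp_IIIᵢ² = 0.5458² + 0.3250² + 0.0042² + 0.1042² + 0.0208² = 0.297898 + 0.105625 + 0.000018 + 0.010858 + 0.000433 = 0.414832
B_III = 1 / 0.414832 = 2.4106
Highest B → broadest niche (most generalist): morphospecies I (B = 4.43).

morphospecies I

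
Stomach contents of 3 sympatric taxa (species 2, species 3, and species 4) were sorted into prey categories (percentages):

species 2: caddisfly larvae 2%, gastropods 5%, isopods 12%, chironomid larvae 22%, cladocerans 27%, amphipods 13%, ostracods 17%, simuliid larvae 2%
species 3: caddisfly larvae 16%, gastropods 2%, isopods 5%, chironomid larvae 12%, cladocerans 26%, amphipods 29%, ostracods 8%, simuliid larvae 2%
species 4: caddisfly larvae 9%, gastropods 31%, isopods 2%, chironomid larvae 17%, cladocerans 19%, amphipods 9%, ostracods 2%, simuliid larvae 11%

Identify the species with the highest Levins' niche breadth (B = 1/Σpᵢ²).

Convert percentages to proportions (divide by 100).
Σp_2ᵢ² = 0.02² + 0.05² + 0.12² + 0.22² + 0.27² + 0.13² + 0.17² + 0.02² = 0.0004 + 0.0025 + 0.0144 + 0.0484 + 0.0729 + 0.0169 + 0.0289 + 0.0004 = 0.1848
B_2 = 1 / 0.1848 = 5.4113
Σp_3ᵢ² = 0.16² + 0.02² + 0.05² + 0.12² + 0.26² + 0.29² + 0.08² + 0.02² = 0.0256 + 0.0004 + 0.0025 + 0.0144 + 0.0676 + 0.0841 + 0.0064 + 0.0004 = 0.2014
B_3 = 1 / 0.2014 = 4.9652
Σp_4ᵢ² = 0.09² + 0.31² + 0.02² + 0.17² + 0.19² + 0.09² + 0.02² + 0.11² = 0.0081 + 0.0961 + 0.0004 + 0.0289 + 0.0361 + 0.0081 + 0.0004 + 0.0121 = 0.1902
B_4 = 1 / 0.1902 = 5.2576
Highest B → broadest niche (most generalist): species 2 (B = 5.41).

species 2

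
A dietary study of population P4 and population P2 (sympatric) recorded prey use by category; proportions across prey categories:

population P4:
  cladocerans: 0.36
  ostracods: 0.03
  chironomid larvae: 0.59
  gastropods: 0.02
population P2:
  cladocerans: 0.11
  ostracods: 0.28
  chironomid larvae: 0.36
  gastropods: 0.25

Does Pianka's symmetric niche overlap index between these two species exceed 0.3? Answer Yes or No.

Σ p₁ᵢp₂ᵢ = 0.0396 + 0.0084 + 0.2124 + 0.0050 = 0.2654
Σp_1ᵢ² = 0.36² + 0.03² + 0.59² + 0.02² = 0.1296 + 0.0009 + 0.3481 + 0.0004 = 0.4790
Σp_2ᵢ² = 0.11² + 0.28² + 0.36² + 0.25² = 0.0121 + 0.0784 + 0.1296 + 0.0625 = 0.2826
O = 0.2654 / √(0.4790 × 0.2826) = 0.2654 / 0.36792 = 0.7214
O = 0.7214 > 0.3 → Yes.

Yes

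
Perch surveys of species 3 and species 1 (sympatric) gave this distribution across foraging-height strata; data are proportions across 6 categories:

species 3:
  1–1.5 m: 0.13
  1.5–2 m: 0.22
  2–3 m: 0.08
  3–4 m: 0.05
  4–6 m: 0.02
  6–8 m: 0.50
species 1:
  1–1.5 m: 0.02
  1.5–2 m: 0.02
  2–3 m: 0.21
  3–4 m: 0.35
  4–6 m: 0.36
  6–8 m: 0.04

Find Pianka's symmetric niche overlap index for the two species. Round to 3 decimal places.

0.220

Σ p₁ᵢp₂ᵢ = 0.0026 + 0.0044 + 0.0168 + 0.0175 + 0.0072 + 0.0200 = 0.0685
Σp_1ᵢ² = 0.13² + 0.22² + 0.08² + 0.05² + 0.02² + 0.50² = 0.0169 + 0.0484 + 0.0064 + 0.0025 + 0.0004 + 0.2500 = 0.3246
Σp_2ᵢ² = 0.02² + 0.02² + 0.21² + 0.35² + 0.36² + 0.04² = 0.0004 + 0.0004 + 0.0441 + 0.1225 + 0.1296 + 0.0016 = 0.2986
O = 0.0685 / √(0.3246 × 0.2986) = 0.0685 / 0.311329 = 0.22002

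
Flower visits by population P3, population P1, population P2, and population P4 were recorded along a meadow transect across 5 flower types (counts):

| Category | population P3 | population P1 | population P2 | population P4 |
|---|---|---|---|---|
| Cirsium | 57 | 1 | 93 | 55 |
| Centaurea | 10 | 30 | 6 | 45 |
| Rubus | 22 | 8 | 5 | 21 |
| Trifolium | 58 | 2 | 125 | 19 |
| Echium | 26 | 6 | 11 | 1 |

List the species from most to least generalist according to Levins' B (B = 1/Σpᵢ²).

population P3 > population P4 > population P2 > population P1

Proportions for population P3 (n=173): 57/173=0.3295, 10/173=0.0578, 22/173=0.1272, 58/173=0.3353, 26/173=0.1503
Proportions for population P1 (n=47): 1/47=0.0213, 30/47=0.6383, 8/47=0.1702, 2/47=0.0426, 6/47=0.1277
Proportions for population P2 (n=240): 93/240=0.3875, 6/240=0.0250, 5/240=0.0208, 125/240=0.5208, 11/240=0.0458
Proportions for population P4 (n=141): 55/141=0.3901, 45/141=0.3191, 21/141=0.1489, 19/141=0.1348, 1/141=0.0071
Σp_P3ᵢ² = 0.3295² + 0.0578² + 0.1272² + 0.3353² + 0.1503² = 0.108570 + 0.003341 + 0.016180 + 0.112426 + 0.022590 = 0.263107
B_P3 = 1 / 0.263107 = 3.8007
Σp_P1ᵢ² = 0.0213² + 0.6383² + 0.1702² + 0.0426² + 0.1277² = 0.000454 + 0.407427 + 0.028968 + 0.001815 + 0.016307 = 0.454971
B_P1 = 1 / 0.454971 = 2.1979
Σp_P2ᵢ² = 0.3875² + 0.0250² + 0.0208² + 0.5208² + 0.0458² = 0.150156 + 0.000625 + 0.000433 + 0.271233 + 0.002098 = 0.424545
B_P2 = 1 / 0.424545 = 2.3555
Σp_P4ᵢ² = 0.3901² + 0.3191² + 0.1489² + 0.1348² + 0.0071² = 0.152178 + 0.101825 + 0.022171 + 0.018171 + 0.000050 = 0.294395
B_P4 = 1 / 0.294395 = 3.3968
Ranking by B (broadest → narrowest): population P3 (3.80) > population P4 (3.40) > population P2 (2.36) > population P1 (2.20)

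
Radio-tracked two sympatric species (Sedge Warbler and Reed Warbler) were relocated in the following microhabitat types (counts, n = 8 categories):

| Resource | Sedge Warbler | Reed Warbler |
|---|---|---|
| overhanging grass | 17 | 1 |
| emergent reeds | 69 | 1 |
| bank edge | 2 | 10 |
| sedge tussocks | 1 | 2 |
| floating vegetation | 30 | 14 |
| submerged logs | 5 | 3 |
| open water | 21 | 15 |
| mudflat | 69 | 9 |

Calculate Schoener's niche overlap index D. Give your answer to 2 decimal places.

0.48

Proportions for Sedge Warbler (n=214): 17/214=0.0794, 69/214=0.3224, 2/214=0.0093, 1/214=0.0047, 30/214=0.1402, 5/214=0.0234, 21/214=0.0981, 69/214=0.3224
Proportions for Reed Warbler (n=55): 1/55=0.0182, 1/55=0.0182, 10/55=0.1818, 2/55=0.0364, 14/55=0.2545, 3/55=0.0545, 15/55=0.2727, 9/55=0.1636
Σ|p₁ᵢ − p₂ᵢ| = 0.0612 + 0.3042 + 0.1725 + 0.0317 + 0.1143 + 0.0311 + 0.1746 + 0.1588 = 1.0484
D = 1 − ½ × 1.0484 = 1 − 0.52420 = 0.47580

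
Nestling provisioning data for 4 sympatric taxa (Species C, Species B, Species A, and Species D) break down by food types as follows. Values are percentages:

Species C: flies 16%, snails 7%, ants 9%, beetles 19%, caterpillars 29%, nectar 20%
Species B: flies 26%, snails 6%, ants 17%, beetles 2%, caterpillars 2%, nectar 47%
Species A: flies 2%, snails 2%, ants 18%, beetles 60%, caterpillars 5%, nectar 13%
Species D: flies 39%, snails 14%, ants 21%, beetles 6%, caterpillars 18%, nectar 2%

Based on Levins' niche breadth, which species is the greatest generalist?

Species C

Convert percentages to proportions (divide by 100).
Σp_Cᵢ² = 0.16² + 0.07² + 0.09² + 0.19² + 0.29² + 0.20² = 0.0256 + 0.0049 + 0.0081 + 0.0361 + 0.0841 + 0.0400 = 0.1988
B_C = 1 / 0.1988 = 5.0302
Σp_Bᵢ² = 0.26² + 0.06² + 0.17² + 0.02² + 0.02² + 0.47² = 0.0676 + 0.0036 + 0.0289 + 0.0004 + 0.0004 + 0.2209 = 0.3218
B_B = 1 / 0.3218 = 3.1075
Σp_Aᵢ² = 0.02² + 0.02² + 0.18² + 0.60² + 0.05² + 0.13² = 0.0004 + 0.0004 + 0.0324 + 0.3600 + 0.0025 + 0.0169 = 0.4126
B_A = 1 / 0.4126 = 2.4237
Σp_Dᵢ² = 0.39² + 0.14² + 0.21² + 0.06² + 0.18² + 0.02² = 0.1521 + 0.0196 + 0.0441 + 0.0036 + 0.0324 + 0.0004 = 0.2522
B_D = 1 / 0.2522 = 3.9651
Highest B → broadest niche (most generalist): Species C (B = 5.03).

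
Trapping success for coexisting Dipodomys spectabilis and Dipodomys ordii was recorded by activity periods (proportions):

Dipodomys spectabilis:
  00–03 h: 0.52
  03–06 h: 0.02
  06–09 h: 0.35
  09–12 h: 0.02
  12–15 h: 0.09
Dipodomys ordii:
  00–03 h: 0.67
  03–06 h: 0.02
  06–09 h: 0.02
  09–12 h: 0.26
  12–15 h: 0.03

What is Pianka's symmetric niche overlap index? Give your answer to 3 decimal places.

Σ p₁ᵢp₂ᵢ = 0.3484 + 0.0004 + 0.0070 + 0.0052 + 0.0027 = 0.3637
Σp_1ᵢ² = 0.52² + 0.02² + 0.35² + 0.02² + 0.09² = 0.2704 + 0.0004 + 0.1225 + 0.0004 + 0.0081 = 0.4018
Σp_2ᵢ² = 0.67² + 0.02² + 0.02² + 0.26² + 0.03² = 0.4489 + 0.0004 + 0.0004 + 0.0676 + 0.0009 = 0.5182
O = 0.3637 / √(0.4018 × 0.5182) = 0.3637 / 0.456303 = 0.79706

0.797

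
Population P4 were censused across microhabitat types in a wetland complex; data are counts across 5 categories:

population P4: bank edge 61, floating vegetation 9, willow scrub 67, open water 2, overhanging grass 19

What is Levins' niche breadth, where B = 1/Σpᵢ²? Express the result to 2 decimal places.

2.88

Proportions for population P4 (n=158): 61/158=0.3861, 9/158=0.0570, 67/158=0.4241, 2/158=0.0127, 19/158=0.1203
Σpᵢ² = 0.3861² + 0.0570² + 0.4241² + 0.0127² + 0.1203² = 0.149073 + 0.003249 + 0.179861 + 0.000161 + 0.014472 = 0.346816
B = 1 / 0.346816 = 2.8834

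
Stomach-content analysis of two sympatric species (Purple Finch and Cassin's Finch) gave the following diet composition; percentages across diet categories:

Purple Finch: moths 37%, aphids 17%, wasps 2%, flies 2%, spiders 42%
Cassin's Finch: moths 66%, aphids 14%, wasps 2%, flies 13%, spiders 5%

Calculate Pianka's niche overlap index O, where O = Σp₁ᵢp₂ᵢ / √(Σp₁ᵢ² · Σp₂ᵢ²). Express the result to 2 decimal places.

Convert percentages to proportions (divide by 100).
Σ p₁ᵢp₂ᵢ = 0.2442 + 0.0238 + 0.0004 + 0.0026 + 0.0210 = 0.2920
Σp_1ᵢ² = 0.37² + 0.17² + 0.02² + 0.02² + 0.42² = 0.1369 + 0.0289 + 0.0004 + 0.0004 + 0.1764 = 0.3430
Σp_2ᵢ² = 0.66² + 0.14² + 0.02² + 0.13² + 0.05² = 0.4356 + 0.0196 + 0.0004 + 0.0169 + 0.0025 = 0.4750
O = 0.2920 / √(0.3430 × 0.4750) = 0.2920 / 0.40364 = 0.7234

0.72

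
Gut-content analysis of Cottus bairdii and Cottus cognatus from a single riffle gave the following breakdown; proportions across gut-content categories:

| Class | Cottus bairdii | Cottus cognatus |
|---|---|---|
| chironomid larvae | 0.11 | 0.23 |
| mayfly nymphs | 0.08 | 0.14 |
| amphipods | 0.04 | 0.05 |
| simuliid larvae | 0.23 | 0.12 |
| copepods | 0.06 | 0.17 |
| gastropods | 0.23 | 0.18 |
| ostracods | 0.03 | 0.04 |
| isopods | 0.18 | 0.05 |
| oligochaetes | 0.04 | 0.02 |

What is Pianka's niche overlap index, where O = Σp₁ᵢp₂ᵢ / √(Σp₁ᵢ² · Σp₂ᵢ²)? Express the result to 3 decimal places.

Σ p₁ᵢp₂ᵢ = 0.0253 + 0.0112 + 0.0020 + 0.0276 + 0.0102 + 0.0414 + 0.0012 + 0.0090 + 0.0008 = 0.1287
Σp_1ᵢ² = 0.11² + 0.08² + 0.04² + 0.23² + 0.06² + 0.23² + 0.03² + 0.18² + 0.04² = 0.0121 + 0.0064 + 0.0016 + 0.0529 + 0.0036 + 0.0529 + 0.0009 + 0.0324 + 0.0016 = 0.1644
Σp_2ᵢ² = 0.23² + 0.14² + 0.05² + 0.12² + 0.17² + 0.18² + 0.04² + 0.05² + 0.02² = 0.0529 + 0.0196 + 0.0025 + 0.0144 + 0.0289 + 0.0324 + 0.0016 + 0.0025 + 0.0004 = 0.1552
O = 0.1287 / √(0.1644 × 0.1552) = 0.1287 / 0.159734 = 0.80571

0.806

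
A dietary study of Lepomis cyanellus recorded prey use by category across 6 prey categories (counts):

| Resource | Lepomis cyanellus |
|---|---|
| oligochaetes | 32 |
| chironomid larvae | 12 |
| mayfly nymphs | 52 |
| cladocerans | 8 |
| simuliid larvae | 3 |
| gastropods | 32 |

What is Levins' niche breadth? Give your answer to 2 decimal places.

3.89

Proportions for Lepomis cyanellus (n=139): 32/139=0.2302, 12/139=0.0863, 52/139=0.3741, 8/139=0.0576, 3/139=0.0216, 32/139=0.2302
Σpᵢ² = 0.2302² + 0.0863² + 0.3741² + 0.0576² + 0.0216² + 0.2302² = 0.052992 + 0.007448 + 0.139951 + 0.003318 + 0.000467 + 0.052992 = 0.257168
B = 1 / 0.257168 = 3.8885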